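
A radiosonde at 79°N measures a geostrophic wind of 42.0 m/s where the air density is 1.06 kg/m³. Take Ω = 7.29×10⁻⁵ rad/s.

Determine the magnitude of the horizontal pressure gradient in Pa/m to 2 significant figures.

6.4×10⁻³ Pa/m

Coriolis parameter at 79°N:
f = 2Ω sin φ = 2 × 7.29×10⁻⁵ × sin 79° = 1.43×10⁻⁴ s⁻¹
Geostrophic balance rearranged: |∂P/∂n| = f ρ V_g
|∂P/∂n| = 1.43×10⁻⁴ × 1.06 × 42.0 = 6.37×10⁻³ Pa/m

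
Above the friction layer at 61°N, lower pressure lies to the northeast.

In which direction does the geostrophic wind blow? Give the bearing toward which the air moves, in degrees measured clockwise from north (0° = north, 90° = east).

135°

The pressure-gradient force points toward the northeast (bearing 045°).
Geostrophic balance: in the Northern Hemisphere the Coriolis force deflects motion to the right, so the geostrophic wind blows 90° to the right of the pressure-gradient force (low pressure on the left).
Rotating 045° by 90° clockwise gives 135° — the wind blows toward the southeast.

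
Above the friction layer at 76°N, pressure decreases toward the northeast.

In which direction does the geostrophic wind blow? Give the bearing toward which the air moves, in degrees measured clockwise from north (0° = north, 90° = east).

The pressure-gradient force points toward the northeast (bearing 045°).
Geostrophic balance: in the Northern Hemisphere the Coriolis force deflects motion to the right, so the geostrophic wind blows 90° to the right of the pressure-gradient force (low pressure on the left).
Rotating 045° by 90° clockwise gives 135° — the wind blows toward the southeast.

135°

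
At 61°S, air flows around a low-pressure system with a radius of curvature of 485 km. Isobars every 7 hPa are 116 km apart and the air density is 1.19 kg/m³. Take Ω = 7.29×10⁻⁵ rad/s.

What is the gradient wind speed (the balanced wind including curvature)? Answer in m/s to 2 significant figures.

28 m/s

Coriolis parameter at 61°S:
f = 2Ω sin φ = 2 × 7.29×10⁻⁵ × sin 61° = 1.28×10⁻⁴ s⁻¹
Pressure gradient: |∂P/∂n| = 700 Pa / 116000 m = 6.03×10⁻³ Pa/m
Geostrophic speed: V_g = |∂P/∂n|/(fρ) = 6.03×10⁻³/(1.28×10⁻⁴ × 1.19) = 39.8 m/s
Around a low, centrifugal force acts outward with Coriolis, so pressure-gradient force balances both:
(1/ρ)|∂P/∂n| = fV + V²/R  →  V² + fR·V − fR·V_g = 0
With fR = 1.28×10⁻⁴ × 485×10³ m = 61.8 m/s:
V = [−fR + √((fR)² + 4 fR V_g)]/2 = [−61.8 + √(61.8² + 4×61.8×39.8)]/2 = 27.5 m/s
Subgeostrophic (V < V_g = 39.8 m/s), as expected around a low.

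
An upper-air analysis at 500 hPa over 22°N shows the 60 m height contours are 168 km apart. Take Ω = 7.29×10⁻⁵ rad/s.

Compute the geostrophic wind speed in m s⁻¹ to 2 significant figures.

64 m s⁻¹

Coriolis parameter at 22°N:
f = 2Ω sin φ = 2 × 7.29×10⁻⁵ × sin 22° = 5.46×10⁻⁵ s⁻¹
Height gradient: |∂Z/∂n| = 60 m / 168000 m = 3.57×10⁻⁴
On a pressure surface, geostrophic balance gives V_g = (g/f)|∂Z/∂n|:
V_g = 9.81 × 3.57×10⁻⁴ / 5.46×10⁻⁵ = 64.1 m/s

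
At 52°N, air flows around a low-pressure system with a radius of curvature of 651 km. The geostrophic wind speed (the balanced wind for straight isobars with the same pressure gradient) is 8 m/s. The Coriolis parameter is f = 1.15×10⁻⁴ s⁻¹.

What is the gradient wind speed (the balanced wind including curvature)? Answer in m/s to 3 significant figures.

7.29 m/s

Around a low, centrifugal force acts outward with Coriolis, so pressure-gradient force balances both:
(1/ρ)|∂P/∂n| = fV + V²/R  →  V² + fR·V − fR·V_g = 0
With fR = 1.15×10⁻⁴ × 651×10³ m = 74.9 m/s:
V = [−fR + √((fR)² + 4 fR V_g)]/2 = [−74.9 + √(74.9² + 4×74.9×8)]/2 = 7.29 m/s
Subgeostrophic (V < V_g = 8 m/s), as expected around a low.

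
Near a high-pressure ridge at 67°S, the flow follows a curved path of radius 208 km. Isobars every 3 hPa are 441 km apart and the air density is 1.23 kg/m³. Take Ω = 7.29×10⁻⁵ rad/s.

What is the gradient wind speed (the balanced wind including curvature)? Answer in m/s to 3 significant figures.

5.03 m/s

Coriolis parameter at 67°S:
f = 2Ω sin φ = 2 × 7.29×10⁻⁵ × sin 67° = 1.34×10⁻⁴ s⁻¹
Pressure gradient: |∂P/∂n| = 300 Pa / 441000 m = 6.80×10⁻⁴ Pa/m
Geostrophic speed: V_g = |∂P/∂n|/(fρ) = 6.80×10⁻⁴/(1.34×10⁻⁴ × 1.23) = 4.12 m/s
Around a high, pressure-gradient force acts outward with centrifugal, so Coriolis balances both:
fV = (1/ρ)|∂P/∂n| + V²/R  →  V² − fR·V + fR·V_g = 0
With fR = 1.34×10⁻⁴ × 208×10³ m = 27.9 m/s:
V = [fR − √((fR)² − 4 fR V_g)]/2 = [27.9 − √(27.9² − 4×27.9×4.12)]/2 = 5.03 m/s
Supergeostrophic (V > V_g = 4.12 m/s), as expected around a high.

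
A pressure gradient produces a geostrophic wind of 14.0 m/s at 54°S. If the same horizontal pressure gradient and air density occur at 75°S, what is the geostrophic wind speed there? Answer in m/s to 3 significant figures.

11.7 m/s

With the same pressure gradient and density, V_g ∝ 1/f ∝ 1/sin φ.
V₂ = V₁ · sin φ₁ / sin φ₂ = 14.0 × sin 54° / sin 75°
V₂ = 14.0 × 0.8090/0.9659 = 11.7 m/s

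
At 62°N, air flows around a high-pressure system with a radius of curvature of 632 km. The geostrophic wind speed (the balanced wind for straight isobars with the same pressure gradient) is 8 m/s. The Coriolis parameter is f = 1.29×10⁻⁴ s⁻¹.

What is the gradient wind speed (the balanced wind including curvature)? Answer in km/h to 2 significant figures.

32 km/h

Around a high, pressure-gradient force acts outward with centrifugal, so Coriolis balances both:
fV = (1/ρ)|∂P/∂n| + V²/R  →  V² − fR·V + fR·V_g = 0
With fR = 1.29×10⁻⁴ × 632×10³ m = 81.5 m/s:
V = [fR − √((fR)² − 4 fR V_g)]/2 = [81.5 − √(81.5² − 4×81.5×8)]/2 = 8.99 m/s
Supergeostrophic (V > V_g = 8 m/s), as expected around a high.
Converting: 8.99 m/s × 3.6 = 32 km/h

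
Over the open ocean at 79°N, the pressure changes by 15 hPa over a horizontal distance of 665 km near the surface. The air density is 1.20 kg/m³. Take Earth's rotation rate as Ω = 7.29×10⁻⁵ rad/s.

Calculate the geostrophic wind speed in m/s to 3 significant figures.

Coriolis parameter at 79°N:
f = 2Ω sin φ = 2 × 7.29×10⁻⁵ × sin 79° = 1.43×10⁻⁴ s⁻¹
Pressure gradient: |∂P/∂n| = 1500 Pa / 665000 m = 2.26×10⁻³ Pa/m
Geostrophic balance (pressure-gradient force = Coriolis force):
V_g = (1/(fρ)) |∂P/∂n| = 2.26×10⁻³ / (1.43×10⁻⁴ × 1.20) = 13.1 m/s

13.1 m/s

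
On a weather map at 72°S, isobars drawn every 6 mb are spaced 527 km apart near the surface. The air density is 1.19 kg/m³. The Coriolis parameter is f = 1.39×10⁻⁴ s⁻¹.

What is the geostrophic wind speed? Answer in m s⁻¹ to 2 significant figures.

Pressure gradient: |∂P/∂n| = 600 Pa / 527000 m = 1.14×10⁻³ Pa/m
Geostrophic balance (pressure-gradient force = Coriolis force):
V_g = (1/(fρ)) |∂P/∂n| = 1.14×10⁻³ / (1.39×10⁻⁴ × 1.19) = 6.88 m/s

6.9 m s⁻¹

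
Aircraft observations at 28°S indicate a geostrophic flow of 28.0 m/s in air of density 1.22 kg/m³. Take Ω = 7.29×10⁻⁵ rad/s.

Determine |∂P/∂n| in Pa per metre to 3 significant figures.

2.34×10⁻³ Pa/m

Coriolis parameter at 28°S:
f = 2Ω sin φ = 2 × 7.29×10⁻⁵ × sin 28° = 6.84×10⁻⁵ s⁻¹
Geostrophic balance rearranged: |∂P/∂n| = f ρ V_g
|∂P/∂n| = 6.84×10⁻⁵ × 1.22 × 28.0 = 2.34×10⁻³ Pa/m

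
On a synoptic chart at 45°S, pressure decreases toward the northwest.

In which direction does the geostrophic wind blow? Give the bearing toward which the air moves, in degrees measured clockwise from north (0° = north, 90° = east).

225°

The pressure-gradient force points toward the northwest (bearing 315°).
Geostrophic balance: in the Southern Hemisphere the Coriolis force deflects motion to the left, so the geostrophic wind blows 90° to the left of the pressure-gradient force (low pressure on the right).
Rotating 315° by 90° counterclockwise gives 225° — the wind blows toward the southwest.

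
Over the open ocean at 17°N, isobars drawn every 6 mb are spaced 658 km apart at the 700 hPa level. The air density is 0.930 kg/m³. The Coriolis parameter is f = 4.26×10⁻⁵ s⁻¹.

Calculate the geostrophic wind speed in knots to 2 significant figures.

45 knots

Pressure gradient: |∂P/∂n| = 600 Pa / 658000 m = 9.12×10⁻⁴ Pa/m
Geostrophic balance (pressure-gradient force = Coriolis force):
V_g = (1/(fρ)) |∂P/∂n| = 9.12×10⁻⁴ / (4.26×10⁻⁵ × 0.930) = 23.0 m/s
Converting: 23.0 m/s × 1.944 = 45 knots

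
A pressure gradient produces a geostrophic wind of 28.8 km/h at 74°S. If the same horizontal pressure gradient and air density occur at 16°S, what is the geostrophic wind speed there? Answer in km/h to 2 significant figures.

With the same pressure gradient and density, V_g ∝ 1/f ∝ 1/sin φ.
V₂ = V₁ · sin φ₁ / sin φ₂ = 28.8 × sin 74° / sin 16°
V₂ = 28.8 × 0.9613/0.2756 = 100 km/h

100 km/h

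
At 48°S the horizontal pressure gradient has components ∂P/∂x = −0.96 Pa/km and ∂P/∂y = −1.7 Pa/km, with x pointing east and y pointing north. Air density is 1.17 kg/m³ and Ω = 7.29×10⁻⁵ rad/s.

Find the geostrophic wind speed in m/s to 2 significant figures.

Coriolis parameter at 48°S:
f = 2Ω sin φ = 2 × 7.29×10⁻⁵ × sin 48° = 1.08×10⁻⁴ s⁻¹
In the Southern Hemisphere f is negative: f = −1.08×10⁻⁴ s⁻¹.
Component geostrophic relations (x east, y north):
u_g = −(1/(fρ)) ∂P/∂y,  v_g = (1/(fρ)) ∂P/∂x
u_g = −(−1.7×10⁻³)/(−1.08×10⁻⁴ × 1.17) = −13.4 m/s;  v_g = (−0.96×10⁻³)/(−1.08×10⁻⁴ × 1.17) = 7.57 m/s
|V_g| = √(u_g² + v_g²) = 15.4 m/s

15 m/s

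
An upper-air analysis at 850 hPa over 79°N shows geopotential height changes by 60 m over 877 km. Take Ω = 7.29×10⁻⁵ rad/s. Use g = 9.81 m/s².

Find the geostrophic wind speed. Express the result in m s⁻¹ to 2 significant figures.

Coriolis parameter at 79°N:
f = 2Ω sin φ = 2 × 7.29×10⁻⁵ × sin 79° = 1.43×10⁻⁴ s⁻¹
Height gradient: |∂Z/∂n| = 60 m / 877000 m = 6.84×10⁻⁵
On a pressure surface, geostrophic balance gives V_g = (g/f)|∂Z/∂n|:
V_g = 9.81 × 6.84×10⁻⁵ / 1.43×10⁻⁴ = 4.69 m/s

4.7 m s⁻¹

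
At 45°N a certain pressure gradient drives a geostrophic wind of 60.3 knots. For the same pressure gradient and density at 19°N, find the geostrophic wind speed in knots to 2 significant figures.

With the same pressure gradient and density, V_g ∝ 1/f ∝ 1/sin φ.
V₂ = V₁ · sin φ₁ / sin φ₂ = 60.3 × sin 45° / sin 19°
V₂ = 60.3 × 0.7071/0.3256 = 130 knots

130 knots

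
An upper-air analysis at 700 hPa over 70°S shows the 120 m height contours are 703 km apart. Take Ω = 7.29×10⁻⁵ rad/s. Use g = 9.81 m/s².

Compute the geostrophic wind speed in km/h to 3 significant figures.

44.0 km/h

Coriolis parameter at 70°S:
f = 2Ω sin φ = 2 × 7.29×10⁻⁵ × sin 70° = 1.37×10⁻⁴ s⁻¹
Height gradient: |∂Z/∂n| = 120 m / 703000 m = 1.71×10⁻⁴
On a pressure surface, geostrophic balance gives V_g = (g/f)|∂Z/∂n|:
V_g = 9.81 × 1.71×10⁻⁴ / 1.37×10⁻⁴ = 12.2 m/s
Converting: 12.2 m/s × 3.6 = 44.0 km/h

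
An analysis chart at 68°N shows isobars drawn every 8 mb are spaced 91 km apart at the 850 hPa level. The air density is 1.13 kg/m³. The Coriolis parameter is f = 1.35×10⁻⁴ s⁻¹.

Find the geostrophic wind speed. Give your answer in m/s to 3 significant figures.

Pressure gradient: |∂P/∂n| = 800 Pa / 91000 m = 8.79×10⁻³ Pa/m
Geostrophic balance (pressure-gradient force = Coriolis force):
V_g = (1/(fρ)) |∂P/∂n| = 8.79×10⁻³ / (1.35×10⁻⁴ × 1.13) = 57.6 m/s

57.6 m/s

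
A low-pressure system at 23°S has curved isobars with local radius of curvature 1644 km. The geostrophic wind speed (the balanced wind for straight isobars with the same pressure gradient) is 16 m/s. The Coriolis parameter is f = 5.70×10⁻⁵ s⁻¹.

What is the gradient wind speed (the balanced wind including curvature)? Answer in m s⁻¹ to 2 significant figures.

Around a low, centrifugal force acts outward with Coriolis, so pressure-gradient force balances both:
(1/ρ)|∂P/∂n| = fV + V²/R  →  V² + fR·V − fR·V_g = 0
With fR = 5.70×10⁻⁵ × 1644×10³ m = 93.7 m/s:
V = [−fR + √((fR)² + 4 fR V_g)]/2 = [−93.7 + √(93.7² + 4×93.7×16)]/2 = 13.9 m/s
Subgeostrophic (V < V_g = 16 m/s), as expected around a low.

14 m s⁻¹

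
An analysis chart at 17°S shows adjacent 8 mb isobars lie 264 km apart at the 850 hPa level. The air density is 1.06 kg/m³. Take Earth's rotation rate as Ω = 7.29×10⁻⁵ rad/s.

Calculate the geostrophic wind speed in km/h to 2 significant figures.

240 km/h

Coriolis parameter at 17°S:
f = 2Ω sin φ = 2 × 7.29×10⁻⁵ × sin 17° = 4.26×10⁻⁵ s⁻¹
Pressure gradient: |∂P/∂n| = 800 Pa / 264000 m = 3.03×10⁻³ Pa/m
Geostrophic balance (pressure-gradient force = Coriolis force):
V_g = (1/(fρ)) |∂P/∂n| = 3.03×10⁻³ / (4.26×10⁻⁵ × 1.06) = 67.1 m/s
Converting: 67.1 m/s × 3.6 = 240 km/h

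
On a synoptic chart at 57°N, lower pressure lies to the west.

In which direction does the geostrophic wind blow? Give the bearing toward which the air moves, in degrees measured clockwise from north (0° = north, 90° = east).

000°

The pressure-gradient force points toward the west (bearing 270°).
Geostrophic balance: in the Northern Hemisphere the Coriolis force deflects motion to the right, so the geostrophic wind blows 90° to the right of the pressure-gradient force (low pressure on the left).
Rotating 270° by 90° clockwise gives 000° — the wind blows toward the north.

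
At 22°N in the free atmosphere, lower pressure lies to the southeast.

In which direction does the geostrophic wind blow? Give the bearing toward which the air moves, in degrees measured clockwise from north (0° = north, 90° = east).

225°

The pressure-gradient force points toward the southeast (bearing 135°).
Geostrophic balance: in the Northern Hemisphere the Coriolis force deflects motion to the right, so the geostrophic wind blows 90° to the right of the pressure-gradient force (low pressure on the left).
Rotating 135° by 90° clockwise gives 225° — the wind blows toward the southwest.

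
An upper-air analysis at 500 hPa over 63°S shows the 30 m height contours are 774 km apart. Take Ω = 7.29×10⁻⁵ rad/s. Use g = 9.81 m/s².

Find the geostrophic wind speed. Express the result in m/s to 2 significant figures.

Coriolis parameter at 63°S:
f = 2Ω sin φ = 2 × 7.29×10⁻⁵ × sin 63° = 1.30×10⁻⁴ s⁻¹
Height gradient: |∂Z/∂n| = 30 m / 774000 m = 3.88×10⁻⁵
On a pressure surface, geostrophic balance gives V_g = (g/f)|∂Z/∂n|:
V_g = 9.81 × 3.88×10⁻⁵ / 1.30×10⁻⁴ = 2.93 m/s

2.9 m/s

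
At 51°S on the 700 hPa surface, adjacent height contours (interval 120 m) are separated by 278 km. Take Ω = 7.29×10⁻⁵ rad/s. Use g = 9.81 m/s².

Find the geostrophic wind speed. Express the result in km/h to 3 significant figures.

135 km/h

Coriolis parameter at 51°S:
f = 2Ω sin φ = 2 × 7.29×10⁻⁵ × sin 51° = 1.13×10⁻⁴ s⁻¹
Height gradient: |∂Z/∂n| = 120 m / 278000 m = 4.32×10⁻⁴
On a pressure surface, geostrophic balance gives V_g = (g/f)|∂Z/∂n|:
V_g = 9.81 × 4.32×10⁻⁴ / 1.13×10⁻⁴ = 37.4 m/s
Converting: 37.4 m/s × 3.6 = 135 km/h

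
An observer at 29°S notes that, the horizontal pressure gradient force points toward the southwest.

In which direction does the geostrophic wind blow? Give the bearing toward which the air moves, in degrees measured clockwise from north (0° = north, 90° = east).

135°

The pressure-gradient force points toward the southwest (bearing 225°).
Geostrophic balance: in the Southern Hemisphere the Coriolis force deflects motion to the left, so the geostrophic wind blows 90° to the left of the pressure-gradient force (low pressure on the right).
Rotating 225° by 90° counterclockwise gives 135° — the wind blows toward the southeast.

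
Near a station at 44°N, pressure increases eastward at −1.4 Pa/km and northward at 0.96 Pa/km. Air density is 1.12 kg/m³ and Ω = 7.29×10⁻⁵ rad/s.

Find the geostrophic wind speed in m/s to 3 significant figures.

15.0 m/s

Coriolis parameter at 44°N:
f = 2Ω sin φ = 2 × 7.29×10⁻⁵ × sin 44° = 1.01×10⁻⁴ s⁻¹
Component geostrophic relations (x east, y north):
u_g = −(1/(fρ)) ∂P/∂y,  v_g = (1/(fρ)) ∂P/∂x
u_g = −(0.96×10⁻³)/(1.01×10⁻⁴ × 1.12) = −8.46 m/s;  v_g = (−1.4×10⁻³)/(1.01×10⁻⁴ × 1.12) = −12.3 m/s
|V_g| = √(u_g² + v_g²) = 15.0 m/s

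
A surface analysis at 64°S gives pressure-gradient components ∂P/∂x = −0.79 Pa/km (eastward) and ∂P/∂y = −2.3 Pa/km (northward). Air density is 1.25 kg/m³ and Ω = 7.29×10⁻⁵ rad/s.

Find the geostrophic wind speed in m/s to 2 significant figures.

Coriolis parameter at 64°S:
f = 2Ω sin φ = 2 × 7.29×10⁻⁵ × sin 64° = 1.31×10⁻⁴ s⁻¹
In the Southern Hemisphere f is negative: f = −1.31×10⁻⁴ s⁻¹.
Component geostrophic relations (x east, y north):
u_g = −(1/(fρ)) ∂P/∂y,  v_g = (1/(fρ)) ∂P/∂x
u_g = −(−2.3×10⁻³)/(−1.31×10⁻⁴ × 1.25) = −14.0 m/s;  v_g = (−0.79×10⁻³)/(−1.31×10⁻⁴ × 1.25) = 4.82 m/s
|V_g| = √(u_g² + v_g²) = 14.8 m/s

15 m/s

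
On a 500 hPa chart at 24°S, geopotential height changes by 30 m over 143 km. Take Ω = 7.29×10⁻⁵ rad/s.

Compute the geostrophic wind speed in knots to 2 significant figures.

67 knots

Coriolis parameter at 24°S:
f = 2Ω sin φ = 2 × 7.29×10⁻⁵ × sin 24° = 5.93×10⁻⁵ s⁻¹
Height gradient: |∂Z/∂n| = 30 m / 143000 m = 2.10×10⁻⁴
On a pressure surface, geostrophic balance gives V_g = (g/f)|∂Z/∂n|:
V_g = 9.81 × 2.10×10⁻⁴ / 5.93×10⁻⁵ = 34.7 m/s
Converting: 34.7 m/s × 1.944 = 67 knots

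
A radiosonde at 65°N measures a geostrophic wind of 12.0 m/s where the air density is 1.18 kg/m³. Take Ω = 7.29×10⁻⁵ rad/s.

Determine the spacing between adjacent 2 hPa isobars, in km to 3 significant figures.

Coriolis parameter at 65°N:
f = 2Ω sin φ = 2 × 7.29×10⁻⁵ × sin 65° = 1.32×10⁻⁴ s⁻¹
Geostrophic balance rearranged: |∂P/∂n| = f ρ V_g
|∂P/∂n| = 1.32×10⁻⁴ × 1.18 × 12.0 = 1.87×10⁻³ Pa/m
Isobar spacing: Δn = ΔP/|∂P/∂n| = 200 Pa / 1.87×10⁻³ Pa/m = 106889 m ≈ 107 km

107 km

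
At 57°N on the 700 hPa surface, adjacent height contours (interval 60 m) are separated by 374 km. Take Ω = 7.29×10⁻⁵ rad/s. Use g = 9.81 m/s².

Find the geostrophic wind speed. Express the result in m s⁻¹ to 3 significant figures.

12.9 m s⁻¹

Coriolis parameter at 57°N:
f = 2Ω sin φ = 2 × 7.29×10⁻⁵ × sin 57° = 1.22×10⁻⁴ s⁻¹
Height gradient: |∂Z/∂n| = 60 m / 374000 m = 1.60×10⁻⁴
On a pressure surface, geostrophic balance gives V_g = (g/f)|∂Z/∂n|:
V_g = 9.81 × 1.60×10⁻⁴ / 1.22×10⁻⁴ = 12.9 m/s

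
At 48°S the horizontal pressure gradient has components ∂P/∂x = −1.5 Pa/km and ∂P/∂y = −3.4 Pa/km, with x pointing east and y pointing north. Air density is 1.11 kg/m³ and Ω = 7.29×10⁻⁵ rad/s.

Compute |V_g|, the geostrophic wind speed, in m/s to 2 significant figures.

Coriolis parameter at 48°S:
f = 2Ω sin φ = 2 × 7.29×10⁻⁵ × sin 48° = 1.08×10⁻⁴ s⁻¹
In the Southern Hemisphere f is negative: f = −1.08×10⁻⁴ s⁻¹.
Component geostrophic relations (x east, y north):
u_g = −(1/(fρ)) ∂P/∂y,  v_g = (1/(fρ)) ∂P/∂x
u_g = −(−3.4×10⁻³)/(−1.08×10⁻⁴ × 1.11) = −28.3 m/s;  v_g = (−1.5×10⁻³)/(−1.08×10⁻⁴ × 1.11) = 12.5 m/s
|V_g| = √(u_g² + v_g²) = 30.9 m/s

31 m/s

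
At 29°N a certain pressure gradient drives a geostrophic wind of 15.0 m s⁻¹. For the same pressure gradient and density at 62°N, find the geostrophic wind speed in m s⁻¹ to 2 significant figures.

8.2 m s⁻¹

With the same pressure gradient and density, V_g ∝ 1/f ∝ 1/sin φ.
V₂ = V₁ · sin φ₁ / sin φ₂ = 15.0 × sin 29° / sin 62°
V₂ = 15.0 × 0.4848/0.8829 = 8.2 m s⁻¹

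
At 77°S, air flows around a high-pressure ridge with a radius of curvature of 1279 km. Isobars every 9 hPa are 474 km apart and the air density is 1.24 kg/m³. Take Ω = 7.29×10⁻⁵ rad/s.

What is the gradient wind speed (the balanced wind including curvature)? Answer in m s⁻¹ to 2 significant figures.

12 m s⁻¹

Coriolis parameter at 77°S:
f = 2Ω sin φ = 2 × 7.29×10⁻⁵ × sin 77° = 1.42×10⁻⁴ s⁻¹
Pressure gradient: |∂P/∂n| = 900 Pa / 474000 m = 1.90×10⁻³ Pa/m
Geostrophic speed: V_g = |∂P/∂n|/(fρ) = 1.90×10⁻³/(1.42×10⁻⁴ × 1.24) = 10.8 m/s
Around a high, pressure-gradient force acts outward with centrifugal, so Coriolis balances both:
fV = (1/ρ)|∂P/∂n| + V²/R  →  V² − fR·V + fR·V_g = 0
With fR = 1.42×10⁻⁴ × 1279×10³ m = 182 m/s:
V = [fR − √((fR)² − 4 fR V_g)]/2 = [182 − √(182² − 4×182×10.8)]/2 = 11.5 m/s
Supergeostrophic (V > V_g = 10.8 m/s), as expected around a high.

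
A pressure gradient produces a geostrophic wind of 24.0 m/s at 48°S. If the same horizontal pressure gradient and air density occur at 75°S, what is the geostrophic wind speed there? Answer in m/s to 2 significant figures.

With the same pressure gradient and density, V_g ∝ 1/f ∝ 1/sin φ.
V₂ = V₁ · sin φ₁ / sin φ₂ = 24.0 × sin 48° / sin 75°
V₂ = 24.0 × 0.7431/0.9659 = 18 m/s

18 m/s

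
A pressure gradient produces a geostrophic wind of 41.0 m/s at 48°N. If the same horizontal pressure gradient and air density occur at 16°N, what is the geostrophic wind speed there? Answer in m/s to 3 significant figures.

With the same pressure gradient and density, V_g ∝ 1/f ∝ 1/sin φ.
V₂ = V₁ · sin φ₁ / sin φ₂ = 41.0 × sin 48° / sin 16°
V₂ = 41.0 × 0.7431/0.2756 = 111 m/s

111 m/s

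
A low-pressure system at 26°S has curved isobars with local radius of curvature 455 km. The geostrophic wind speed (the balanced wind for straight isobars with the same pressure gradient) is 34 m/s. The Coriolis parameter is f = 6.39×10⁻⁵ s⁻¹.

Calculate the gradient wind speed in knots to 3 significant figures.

Around a low, centrifugal force acts outward with Coriolis, so pressure-gradient force balances both:
(1/ρ)|∂P/∂n| = fV + V²/R  →  V² + fR·V − fR·V_g = 0
With fR = 6.39×10⁻⁵ × 455×10³ m = 29.1 m/s:
V = [−fR + √((fR)² + 4 fR V_g)]/2 = [−29.1 + √(29.1² + 4×29.1×34)]/2 = 20.1 m/s
Subgeostrophic (V < V_g = 34 m/s), as expected around a low.
Converting: 20.1 m/s × 1.944 = 39.1 knots

39.1 knots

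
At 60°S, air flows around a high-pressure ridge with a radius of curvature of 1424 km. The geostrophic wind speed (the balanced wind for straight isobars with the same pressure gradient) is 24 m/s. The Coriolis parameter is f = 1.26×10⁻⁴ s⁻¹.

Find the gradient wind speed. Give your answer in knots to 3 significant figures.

55.5 knots

Around a high, pressure-gradient force acts outward with centrifugal, so Coriolis balances both:
fV = (1/ρ)|∂P/∂n| + V²/R  →  V² − fR·V + fR·V_g = 0
With fR = 1.26×10⁻⁴ × 1424×10³ m = 179 m/s:
V = [fR − √((fR)² − 4 fR V_g)]/2 = [179 − √(179² − 4×179×24)]/2 = 28.5 m/s
Supergeostrophic (V > V_g = 24 m/s), as expected around a high.
Converting: 28.5 m/s × 1.944 = 55.5 knots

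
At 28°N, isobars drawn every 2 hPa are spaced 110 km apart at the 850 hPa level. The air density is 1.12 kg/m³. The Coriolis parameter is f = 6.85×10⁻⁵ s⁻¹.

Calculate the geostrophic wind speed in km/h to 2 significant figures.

85 km/h

Pressure gradient: |∂P/∂n| = 200 Pa / 110000 m = 1.82×10⁻³ Pa/m
Geostrophic balance (pressure-gradient force = Coriolis force):
V_g = (1/(fρ)) |∂P/∂n| = 1.82×10⁻³ / (6.85×10⁻⁵ × 1.12) = 23.7 m/s
Converting: 23.7 m/s × 3.6 = 85 km/h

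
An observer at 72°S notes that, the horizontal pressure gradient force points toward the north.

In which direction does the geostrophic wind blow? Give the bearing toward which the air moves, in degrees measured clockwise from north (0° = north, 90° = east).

270°

The pressure-gradient force points toward the north (bearing 000°).
Geostrophic balance: in the Southern Hemisphere the Coriolis force deflects motion to the left, so the geostrophic wind blows 90° to the left of the pressure-gradient force (low pressure on the right).
Rotating 000° by 90° counterclockwise gives 270° — the wind blows toward the west.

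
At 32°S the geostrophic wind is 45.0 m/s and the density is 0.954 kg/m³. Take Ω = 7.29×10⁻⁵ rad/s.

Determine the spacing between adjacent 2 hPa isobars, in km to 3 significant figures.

60.3 km

Coriolis parameter at 32°S:
f = 2Ω sin φ = 2 × 7.29×10⁻⁵ × sin 32° = 7.73×10⁻⁵ s⁻¹
Geostrophic balance rearranged: |∂P/∂n| = f ρ V_g
|∂P/∂n| = 7.73×10⁻⁵ × 0.954 × 45.0 = 3.32×10⁻³ Pa/m
Isobar spacing: Δn = ΔP/|∂P/∂n| = 200 Pa / 3.32×10⁻³ Pa/m = 60298 m ≈ 60.3 km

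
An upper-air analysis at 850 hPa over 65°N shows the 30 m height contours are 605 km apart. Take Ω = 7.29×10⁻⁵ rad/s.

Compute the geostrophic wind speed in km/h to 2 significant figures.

13 km/h

Coriolis parameter at 65°N:
f = 2Ω sin φ = 2 × 7.29×10⁻⁵ × sin 65° = 1.32×10⁻⁴ s⁻¹
Height gradient: |∂Z/∂n| = 30 m / 605000 m = 4.96×10⁻⁵
On a pressure surface, geostrophic balance gives V_g = (g/f)|∂Z/∂n|:
V_g = 9.81 × 4.96×10⁻⁵ / 1.32×10⁻⁴ = 3.68 m/s
Converting: 3.68 m/s × 3.6 = 13 km/h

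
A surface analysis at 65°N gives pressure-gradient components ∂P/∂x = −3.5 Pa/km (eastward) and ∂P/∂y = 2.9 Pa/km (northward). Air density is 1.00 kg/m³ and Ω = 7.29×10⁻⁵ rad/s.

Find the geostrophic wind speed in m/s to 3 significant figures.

Coriolis parameter at 65°N:
f = 2Ω sin φ = 2 × 7.29×10⁻⁵ × sin 65° = 1.32×10⁻⁴ s⁻¹
Component geostrophic relations (x east, y north):
u_g = −(1/(fρ)) ∂P/∂y,  v_g = (1/(fρ)) ∂P/∂x
u_g = −(2.9×10⁻³)/(1.32×10⁻⁴ × 1.00) = −21.9 m/s;  v_g = (−3.5×10⁻³)/(1.32×10⁻⁴ × 1.00) = −26.5 m/s
|V_g| = √(u_g² + v_g²) = 34.4 m/s

34.4 m/s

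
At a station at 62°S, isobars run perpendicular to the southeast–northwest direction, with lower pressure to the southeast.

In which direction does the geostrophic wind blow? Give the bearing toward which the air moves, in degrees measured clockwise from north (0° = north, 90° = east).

The pressure-gradient force points toward the southeast (bearing 135°).
Geostrophic balance: in the Southern Hemisphere the Coriolis force deflects motion to the left, so the geostrophic wind blows 90° to the left of the pressure-gradient force (low pressure on the right).
Rotating 135° by 90° counterclockwise gives 045° — the wind blows toward the northeast.

045°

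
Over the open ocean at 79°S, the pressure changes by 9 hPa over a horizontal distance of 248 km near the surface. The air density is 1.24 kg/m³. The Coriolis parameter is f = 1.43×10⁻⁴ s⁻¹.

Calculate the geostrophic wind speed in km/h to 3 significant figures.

Pressure gradient: |∂P/∂n| = 900 Pa / 248000 m = 3.63×10⁻³ Pa/m
Geostrophic balance (pressure-gradient force = Coriolis force):
V_g = (1/(fρ)) |∂P/∂n| = 3.63×10⁻³ / (1.43×10⁻⁴ × 1.24) = 20.5 m/s
Converting: 20.5 m/s × 3.6 = 73.7 km/h

73.7 km/h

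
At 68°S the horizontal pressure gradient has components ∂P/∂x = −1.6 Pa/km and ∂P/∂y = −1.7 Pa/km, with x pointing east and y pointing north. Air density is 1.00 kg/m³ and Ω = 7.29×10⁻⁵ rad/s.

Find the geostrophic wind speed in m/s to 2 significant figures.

17 m/s

Coriolis parameter at 68°S:
f = 2Ω sin φ = 2 × 7.29×10⁻⁵ × sin 68° = 1.35×10⁻⁴ s⁻¹
In the Southern Hemisphere f is negative: f = −1.35×10⁻⁴ s⁻¹.
Component geostrophic relations (x east, y north):
u_g = −(1/(fρ)) ∂P/∂y,  v_g = (1/(fρ)) ∂P/∂x
u_g = −(−1.7×10⁻³)/(−1.35×10⁻⁴ × 1.00) = −12.6 m/s;  v_g = (−1.6×10⁻³)/(−1.35×10⁻⁴ × 1.00) = 11.8 m/s
|V_g| = √(u_g² + v_g²) = 17.3 m/s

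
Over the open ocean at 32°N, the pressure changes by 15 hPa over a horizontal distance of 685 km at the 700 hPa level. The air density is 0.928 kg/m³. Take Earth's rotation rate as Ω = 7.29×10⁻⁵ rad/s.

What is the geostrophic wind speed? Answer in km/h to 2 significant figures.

Coriolis parameter at 32°N:
f = 2Ω sin φ = 2 × 7.29×10⁻⁵ × sin 32° = 7.73×10⁻⁵ s⁻¹
Pressure gradient: |∂P/∂n| = 1500 Pa / 685000 m = 2.19×10⁻³ Pa/m
Geostrophic balance (pressure-gradient force = Coriolis force):
V_g = (1/(fρ)) |∂P/∂n| = 2.19×10⁻³ / (7.73×10⁻⁵ × 0.928) = 30.5 m/s
Converting: 30.5 m/s × 3.6 = 110 km/h

110 km/h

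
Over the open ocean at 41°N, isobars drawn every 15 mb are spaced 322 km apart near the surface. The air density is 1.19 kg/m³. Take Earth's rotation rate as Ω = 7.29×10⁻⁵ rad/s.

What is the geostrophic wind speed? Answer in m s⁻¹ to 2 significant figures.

Coriolis parameter at 41°N:
f = 2Ω sin φ = 2 × 7.29×10⁻⁵ × sin 41° = 9.57×10⁻⁵ s⁻¹
Pressure gradient: |∂P/∂n| = 1500 Pa / 322000 m = 4.66×10⁻³ Pa/m
Geostrophic balance (pressure-gradient force = Coriolis force):
V_g = (1/(fρ)) |∂P/∂n| = 4.66×10⁻³ / (9.57×10⁻⁵ × 1.19) = 40.9 m/s

41 m s⁻¹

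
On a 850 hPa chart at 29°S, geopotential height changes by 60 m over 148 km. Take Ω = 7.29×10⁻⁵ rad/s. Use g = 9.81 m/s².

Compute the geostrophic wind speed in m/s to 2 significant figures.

Coriolis parameter at 29°S:
f = 2Ω sin φ = 2 × 7.29×10⁻⁵ × sin 29° = 7.07×10⁻⁵ s⁻¹
Height gradient: |∂Z/∂n| = 60 m / 148000 m = 4.05×10⁻⁴
On a pressure surface, geostrophic balance gives V_g = (g/f)|∂Z/∂n|:
V_g = 9.81 × 4.05×10⁻⁴ / 7.07×10⁻⁵ = 56.3 m/s

56 m/s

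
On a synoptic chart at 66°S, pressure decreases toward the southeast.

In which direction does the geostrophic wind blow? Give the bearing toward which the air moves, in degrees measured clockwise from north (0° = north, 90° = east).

The pressure-gradient force points toward the southeast (bearing 135°).
Geostrophic balance: in the Southern Hemisphere the Coriolis force deflects motion to the left, so the geostrophic wind blows 90° to the left of the pressure-gradient force (low pressure on the right).
Rotating 135° by 90° counterclockwise gives 045° — the wind blows toward the northeast.

045°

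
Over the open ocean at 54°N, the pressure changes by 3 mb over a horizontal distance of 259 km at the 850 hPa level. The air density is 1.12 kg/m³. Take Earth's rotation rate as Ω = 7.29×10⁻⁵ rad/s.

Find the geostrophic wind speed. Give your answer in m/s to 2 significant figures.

Coriolis parameter at 54°N:
f = 2Ω sin φ = 2 × 7.29×10⁻⁵ × sin 54° = 1.18×10⁻⁴ s⁻¹
Pressure gradient: |∂P/∂n| = 300 Pa / 259000 m = 1.16×10⁻³ Pa/m
Geostrophic balance (pressure-gradient force = Coriolis force):
V_g = (1/(fρ)) |∂P/∂n| = 1.16×10⁻³ / (1.18×10⁻⁴ × 1.12) = 8.77 m/s

8.8 m/s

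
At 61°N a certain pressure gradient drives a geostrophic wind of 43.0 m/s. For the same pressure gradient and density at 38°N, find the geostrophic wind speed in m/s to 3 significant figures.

With the same pressure gradient and density, V_g ∝ 1/f ∝ 1/sin φ.
V₂ = V₁ · sin φ₁ / sin φ₂ = 43.0 × sin 61° / sin 38°
V₂ = 43.0 × 0.8746/0.6157 = 61.1 m/s

61.1 m/s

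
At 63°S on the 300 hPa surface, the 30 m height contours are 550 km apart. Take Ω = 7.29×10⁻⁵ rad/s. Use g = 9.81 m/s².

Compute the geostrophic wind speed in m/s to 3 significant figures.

4.12 m/s

Coriolis parameter at 63°S:
f = 2Ω sin φ = 2 × 7.29×10⁻⁵ × sin 63° = 1.30×10⁻⁴ s⁻¹
Height gradient: |∂Z/∂n| = 30 m / 550000 m = 5.45×10⁻⁵
On a pressure surface, geostrophic balance gives V_g = (g/f)|∂Z/∂n|:
V_g = 9.81 × 5.45×10⁻⁵ / 1.30×10⁻⁴ = 4.12 m/s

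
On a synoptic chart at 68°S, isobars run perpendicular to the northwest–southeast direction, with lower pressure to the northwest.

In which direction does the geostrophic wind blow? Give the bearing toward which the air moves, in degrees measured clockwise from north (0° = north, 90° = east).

225°

The pressure-gradient force points toward the northwest (bearing 315°).
Geostrophic balance: in the Southern Hemisphere the Coriolis force deflects motion to the left, so the geostrophic wind blows 90° to the left of the pressure-gradient force (low pressure on the right).
Rotating 315° by 90° counterclockwise gives 225° — the wind blows toward the southwest.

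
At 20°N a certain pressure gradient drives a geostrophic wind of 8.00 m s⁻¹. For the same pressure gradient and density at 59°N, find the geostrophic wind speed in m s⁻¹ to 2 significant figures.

With the same pressure gradient and density, V_g ∝ 1/f ∝ 1/sin φ.
V₂ = V₁ · sin φ₁ / sin φ₂ = 8.00 × sin 20° / sin 59°
V₂ = 8.00 × 0.3420/0.8572 = 3.2 m s⁻¹

3.2 m s⁻¹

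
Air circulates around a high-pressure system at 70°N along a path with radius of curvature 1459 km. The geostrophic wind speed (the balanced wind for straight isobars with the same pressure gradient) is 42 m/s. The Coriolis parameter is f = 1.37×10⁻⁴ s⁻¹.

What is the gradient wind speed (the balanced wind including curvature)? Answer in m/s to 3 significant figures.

60.0 m/s

Around a high, pressure-gradient force acts outward with centrifugal, so Coriolis balances both:
fV = (1/ρ)|∂P/∂n| + V²/R  →  V² − fR·V + fR·V_g = 0
With fR = 1.37×10⁻⁴ × 1459×10³ m = 200 m/s:
V = [fR − √((fR)² − 4 fR V_g)]/2 = [200 − √(200² − 4×200×42)]/2 = 60 m/s
Supergeostrophic (V > V_g = 42 m/s), as expected around a high.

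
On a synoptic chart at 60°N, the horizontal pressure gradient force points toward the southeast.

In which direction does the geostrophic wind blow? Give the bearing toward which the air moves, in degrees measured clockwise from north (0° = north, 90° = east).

225°

The pressure-gradient force points toward the southeast (bearing 135°).
Geostrophic balance: in the Northern Hemisphere the Coriolis force deflects motion to the right, so the geostrophic wind blows 90° to the right of the pressure-gradient force (low pressure on the left).
Rotating 135° by 90° clockwise gives 225° — the wind blows toward the southwest.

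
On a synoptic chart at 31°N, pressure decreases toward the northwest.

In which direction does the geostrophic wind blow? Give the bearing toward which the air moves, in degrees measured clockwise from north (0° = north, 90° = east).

The pressure-gradient force points toward the northwest (bearing 315°).
Geostrophic balance: in the Northern Hemisphere the Coriolis force deflects motion to the right, so the geostrophic wind blows 90° to the right of the pressure-gradient force (low pressure on the left).
Rotating 315° by 90° clockwise gives 045° — the wind blows toward the northeast.

045°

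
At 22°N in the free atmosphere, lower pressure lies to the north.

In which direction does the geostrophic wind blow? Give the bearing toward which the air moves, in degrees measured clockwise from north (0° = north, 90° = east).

The pressure-gradient force points toward the north (bearing 000°).
Geostrophic balance: in the Northern Hemisphere the Coriolis force deflects motion to the right, so the geostrophic wind blows 90° to the right of the pressure-gradient force (low pressure on the left).
Rotating 000° by 90° clockwise gives 090° — the wind blows toward the east.

090°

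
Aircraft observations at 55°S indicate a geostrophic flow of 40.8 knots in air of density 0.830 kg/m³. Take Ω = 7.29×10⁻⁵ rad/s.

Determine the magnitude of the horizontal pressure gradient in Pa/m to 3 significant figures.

Coriolis parameter at 55°S:
f = 2Ω sin φ = 2 × 7.29×10⁻⁵ × sin 55° = 1.19×10⁻⁴ s⁻¹
Wind speed in SI: 40.8 knots = 21.0 m/s
Geostrophic balance rearranged: |∂P/∂n| = f ρ V_g
|∂P/∂n| = 1.19×10⁻⁴ × 0.830 × 21.0 = 2.08×10⁻³ Pa/m

2.08×10⁻³ Pa/m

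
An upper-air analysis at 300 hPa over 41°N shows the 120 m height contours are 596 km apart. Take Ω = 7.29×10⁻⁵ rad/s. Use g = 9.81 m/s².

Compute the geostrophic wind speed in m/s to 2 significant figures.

Coriolis parameter at 41°N:
f = 2Ω sin φ = 2 × 7.29×10⁻⁵ × sin 41° = 9.57×10⁻⁵ s⁻¹
Height gradient: |∂Z/∂n| = 120 m / 596000 m = 2.01×10⁻⁴
On a pressure surface, geostrophic balance gives V_g = (g/f)|∂Z/∂n|:
V_g = 9.81 × 2.01×10⁻⁴ / 9.57×10⁻⁵ = 20.6 m/s

21 m/s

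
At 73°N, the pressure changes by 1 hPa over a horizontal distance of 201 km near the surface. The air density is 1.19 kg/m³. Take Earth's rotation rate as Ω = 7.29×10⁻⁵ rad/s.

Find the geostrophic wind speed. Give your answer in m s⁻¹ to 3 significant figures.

3.00 m s⁻¹

Coriolis parameter at 73°N:
f = 2Ω sin φ = 2 × 7.29×10⁻⁵ × sin 73° = 1.39×10⁻⁴ s⁻¹
Pressure gradient: |∂P/∂n| = 100 Pa / 201000 m = 4.98×10⁻⁴ Pa/m
Geostrophic balance (pressure-gradient force = Coriolis force):
V_g = (1/(fρ)) |∂P/∂n| = 4.98×10⁻⁴ / (1.39×10⁻⁴ × 1.19) = 3.00 m/s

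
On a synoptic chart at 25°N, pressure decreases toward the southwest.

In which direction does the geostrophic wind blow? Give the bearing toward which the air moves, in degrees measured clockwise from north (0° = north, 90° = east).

315°

The pressure-gradient force points toward the southwest (bearing 225°).
Geostrophic balance: in the Northern Hemisphere the Coriolis force deflects motion to the right, so the geostrophic wind blows 90° to the right of the pressure-gradient force (low pressure on the left).
Rotating 225° by 90° clockwise gives 315° — the wind blows toward the northwest.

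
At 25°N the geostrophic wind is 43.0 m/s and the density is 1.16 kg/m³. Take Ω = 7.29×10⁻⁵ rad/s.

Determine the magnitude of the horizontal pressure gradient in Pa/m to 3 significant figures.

Coriolis parameter at 25°N:
f = 2Ω sin φ = 2 × 7.29×10⁻⁵ × sin 25° = 6.16×10⁻⁵ s⁻¹
Geostrophic balance rearranged: |∂P/∂n| = f ρ V_g
|∂P/∂n| = 6.16×10⁻⁵ × 1.16 × 43.0 = 3.07×10⁻³ Pa/m

3.07×10⁻³ Pa/m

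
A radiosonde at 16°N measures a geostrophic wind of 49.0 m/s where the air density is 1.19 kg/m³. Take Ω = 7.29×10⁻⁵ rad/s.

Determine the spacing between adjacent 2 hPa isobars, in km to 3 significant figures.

Coriolis parameter at 16°N:
f = 2Ω sin φ = 2 × 7.29×10⁻⁵ × sin 16° = 4.02×10⁻⁵ s⁻¹
Geostrophic balance rearranged: |∂P/∂n| = f ρ V_g
|∂P/∂n| = 4.02×10⁻⁵ × 1.19 × 49.0 = 2.34×10⁻³ Pa/m
Isobar spacing: Δn = ΔP/|∂P/∂n| = 200 Pa / 2.34×10⁻³ Pa/m = 85348 m ≈ 85.3 km

85.3 km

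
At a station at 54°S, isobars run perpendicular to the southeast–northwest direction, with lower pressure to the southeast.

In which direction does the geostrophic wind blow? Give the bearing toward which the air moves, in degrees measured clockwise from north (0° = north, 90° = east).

The pressure-gradient force points toward the southeast (bearing 135°).
Geostrophic balance: in the Southern Hemisphere the Coriolis force deflects motion to the left, so the geostrophic wind blows 90° to the left of the pressure-gradient force (low pressure on the right).
Rotating 135° by 90° counterclockwise gives 045° — the wind blows toward the northeast.

045°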